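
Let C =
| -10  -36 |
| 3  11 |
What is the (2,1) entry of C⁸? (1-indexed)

tr C = 1 and det C = -2, so the characteristic polynomial is λ² − (1)λ + (-2) with roots 2 and -1.
Eigenvectors give P = [[-3, 4], [1, -1]] with P⁻¹ = [[1, 4], [1, 3]], and C = P·diag(2, -1)·P⁻¹.
Then C⁸ = P·diag(256, 1)·P⁻¹ = [[-768, 4], [256, -1]] · [[1, 4], [1, 3]] = [[-764, -3060], [255, 1021]].

255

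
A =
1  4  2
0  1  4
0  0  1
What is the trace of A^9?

A = I + N where N = [[0, 4, 2], [0, 0, 4], [0, 0, 0]] is strictly upper-triangular, so N^3 = 0.
(I + N)^9 = I + 9·N + 36·N^2 = [[1, 36, 594], [0, 1, 36], [0, 0, 1]].

3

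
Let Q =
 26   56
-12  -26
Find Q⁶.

[[64, 0], [0, 64]]

tr Q = 0 and det Q = -4, so the characteristic polynomial is λ² − (0)λ + (-4) with roots 2 and -2.
Eigenvectors give P = [[7, -2], [-3, 1]] with P⁻¹ = [[1, 2], [3, 7]], and Q = P·diag(2, -2)·P⁻¹.
Then Q⁶ = P·diag(64, 64)·P⁻¹ = [[448, -128], [-192, 64]] · [[1, 2], [3, 7]] = [[64, 0], [0, 64]].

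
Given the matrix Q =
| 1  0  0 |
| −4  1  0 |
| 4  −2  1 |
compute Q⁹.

Q = I + N where N = [[0, 0, 0], [−4, 0, 0], [4, −2, 0]] is strictly lower-triangular, so N³ = 0.
(I + N)⁹ = I + 9·N + 36·N² = [[1, 0, 0], [−36, 1, 0], [324, −18, 1]].

[[1, 0, 0], [−36, 1, 0], [324, −18, 1]]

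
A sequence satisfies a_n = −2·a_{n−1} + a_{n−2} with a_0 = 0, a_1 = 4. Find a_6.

With companion matrix C = [[−2, 1], [1, 0]], [a_n, a_{n−1}]ᵀ = C·[a_{n−1}, a_{n−2}]ᵀ, so [a_6, a_5]ᵀ = C⁵·[a_1, a_0]ᵀ.
C⁵ = [[−70, 29], [29, −12]], giving [a_6, a_5]ᵀ = [[−280], [116]].

−280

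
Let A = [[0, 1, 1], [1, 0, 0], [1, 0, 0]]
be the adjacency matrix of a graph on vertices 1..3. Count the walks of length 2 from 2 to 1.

0

The number of length-2 walks from vertex 2 to vertex 1 is entry (2,1) of A^2, where A is the adjacency matrix.
A^2 = [[2, 0, 0], [0, 1, 1], [0, 1, 1]]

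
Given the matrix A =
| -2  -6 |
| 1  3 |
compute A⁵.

A² = A (a projection; rank 1, trace 1), so A⁵ = A.

[[-2, -6], [1, 3]]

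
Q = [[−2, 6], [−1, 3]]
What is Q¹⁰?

Q² = Q (a projection; rank 1, trace 1), so Q¹⁰ = Q.

[[−2, 6], [−1, 3]]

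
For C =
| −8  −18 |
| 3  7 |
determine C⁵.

[[−98, −198], [33, 67]]

tr C = −1 and det C = −2, so the characteristic polynomial is λ² − (−1)λ + (−2) with roots −2 and 1.
Eigenvectors give P = [[3, −2], [−1, 1]] with P⁻¹ = [[1, 2], [1, 3]], and C = P·diag(−2, 1)·P⁻¹.
Then C⁵ = P·diag(−32, 1)·P⁻¹ = [[−96, −2], [32, 1]] · [[1, 2], [1, 3]] = [[−98, −198], [33, 67]].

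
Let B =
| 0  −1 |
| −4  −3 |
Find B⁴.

[[52, 51], [204, 205]]

B² = [[4, 3], [12, 13]]
B³ = [[−12, −13], [−52, −51]]
B⁴ = [[52, 51], [204, 205]]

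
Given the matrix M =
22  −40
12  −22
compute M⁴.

tr M = 0 and det M = −4, so the characteristic polynomial is λ² − (0)λ + (−4) with roots 2 and −2.
Eigenvectors give P = [[2, −5], [1, −3]] with P⁻¹ = [[3, −5], [1, −2]], and M = P·diag(2, −2)·P⁻¹.
Then M⁴ = P·diag(16, 16)·P⁻¹ = [[32, −80], [16, −48]] · [[3, −5], [1, −2]] = [[16, 0], [0, 16]].

[[16, 0], [0, 16]]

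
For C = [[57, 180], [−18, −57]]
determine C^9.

tr C = 0 and det C = −9, so the characteristic polynomial is λ² − (0)λ + (−9) with roots 3 and −3.
Eigenvectors give P = [[10, −3], [−3, 1]] with P⁻¹ = [[1, 3], [3, 10]], and C = P·diag(3, −3)·P⁻¹.
Then C^9 = P·diag(19683, −19683)·P⁻¹ = [[196830, 59049], [−59049, −19683]] · [[1, 3], [3, 10]] = [[373977, 1180980], [−118098, −373977]].

[[373977, 1180980], [−118098, −373977]]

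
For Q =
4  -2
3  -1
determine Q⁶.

tr Q = 3 and det Q = 2, so the characteristic polynomial is λ² − (3)λ + (2) with roots 1 and 2.
Eigenvectors give P = [[2, 1], [3, 1]] with P⁻¹ = [[-1, 1], [3, -2]], and Q = P·diag(1, 2)·P⁻¹.
Then Q⁶ = P·diag(1, 64)·P⁻¹ = [[2, 64], [3, 64]] · [[-1, 1], [3, -2]] = [[190, -126], [189, -125]].

[[190, -126], [189, -125]]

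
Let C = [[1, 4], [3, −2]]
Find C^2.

[[13, −4], [−3, 16]]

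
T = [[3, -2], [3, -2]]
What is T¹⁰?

T² = T (a projection; rank 1, trace 1), so T¹⁰ = T.

[[3, -2], [3, -2]]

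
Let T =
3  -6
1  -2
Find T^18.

[[3, -6], [1, -2]]

T² = T (a projection; rank 1, trace 1), so T^18 = T.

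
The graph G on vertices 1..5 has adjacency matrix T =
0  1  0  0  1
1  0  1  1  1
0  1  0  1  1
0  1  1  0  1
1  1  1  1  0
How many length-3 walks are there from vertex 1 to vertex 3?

4

The number of length-3 walks from vertex 1 to vertex 3 is entry (1,3) of T^3, where T is the adjacency matrix.
T^2 = [[2, 1, 2, 2, 1], [1, 4, 2, 2, 3], [2, 2, 3, 2, 2], [2, 2, 2, 3, 2], [1, 3, 2, 2, 4]]
T^3 = [[2, 7, 4, 4, 7], [7, 8, 9, 9, 9], [4, 9, 6, 7, 9], [4, 9, 7, 6, 9], [7, 9, 9, 9, 8]]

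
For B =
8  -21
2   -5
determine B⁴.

[[106, -315], [30, -89]]

tr B = 3 and det B = 2, so the characteristic polynomial is λ² − (3)λ + (2) with roots 1 and 2.
Eigenvectors give P = [[3, 7], [1, 2]] with P⁻¹ = [[-2, 7], [1, -3]], and B = P·diag(1, 2)·P⁻¹.
Then B⁴ = P·diag(1, 16)·P⁻¹ = [[3, 112], [1, 32]] · [[-2, 7], [1, -3]] = [[106, -315], [30, -89]].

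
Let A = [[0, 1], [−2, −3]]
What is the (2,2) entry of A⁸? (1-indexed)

tr A = −3 and det A = 2, so the characteristic polynomial is λ² − (−3)λ + (2) with roots −1 and −2.
Eigenvectors give P = [[−1, −1], [1, 2]] with P⁻¹ = [[−2, −1], [1, 1]], and A = P·diag(−1, −2)·P⁻¹.
Then A⁸ = P·diag(1, 256)·P⁻¹ = [[−1, −256], [1, 512]] · [[−2, −1], [1, 1]] = [[−254, −255], [510, 511]].

511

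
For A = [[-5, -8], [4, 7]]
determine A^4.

[[-79, -160], [80, 161]]

tr A = 2 and det A = -3, so the characteristic polynomial is λ² − (2)λ + (-3) with roots -1 and 3.
Eigenvectors give P = [[2, -1], [-1, 1]] with P⁻¹ = [[1, 1], [1, 2]], and A = P·diag(-1, 3)·P⁻¹.
Then A^4 = P·diag(1, 81)·P⁻¹ = [[2, -81], [-1, 81]] · [[1, 1], [1, 2]] = [[-79, -160], [80, 161]].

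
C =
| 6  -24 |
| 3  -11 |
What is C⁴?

tr C = -5 and det C = 6, so the characteristic polynomial is λ² − (-5)λ + (6) with roots -2 and -3.
Eigenvectors give P = [[-3, -8], [-1, -3]] with P⁻¹ = [[-3, 8], [1, -3]], and C = P·diag(-2, -3)·P⁻¹.
Then C⁴ = P·diag(16, 81)·P⁻¹ = [[-48, -648], [-16, -243]] · [[-3, 8], [1, -3]] = [[-504, 1560], [-195, 601]].

[[-504, 1560], [-195, 601]]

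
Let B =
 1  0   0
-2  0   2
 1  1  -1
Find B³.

B² = [[1, 0, 0], [0, 2, -2], [-2, -1, 3]]
B³ = [[1, 0, 0], [-6, -2, 6], [3, 3, -5]]

[[1, 0, 0], [-6, -2, 6], [3, 3, -5]]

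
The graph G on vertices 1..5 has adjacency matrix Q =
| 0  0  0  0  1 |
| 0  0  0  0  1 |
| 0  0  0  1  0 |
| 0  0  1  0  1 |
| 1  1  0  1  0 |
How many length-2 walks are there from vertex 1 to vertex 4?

The number of length-2 walks from vertex 1 to vertex 4 is entry (1,4) of Q², where Q is the adjacency matrix.
Q² = [[1, 1, 0, 1, 0], [1, 1, 0, 1, 0], [0, 0, 1, 0, 1], [1, 1, 0, 2, 0], [0, 0, 1, 0, 3]]

1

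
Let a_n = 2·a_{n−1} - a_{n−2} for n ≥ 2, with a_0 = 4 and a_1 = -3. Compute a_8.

-52

With companion matrix B = [[2, -1], [1, 0]], [a_n, a_{n−1}]ᵀ = B·[a_{n−1}, a_{n−2}]ᵀ, so [a_8, a_7]ᵀ = B⁷·[a_1, a_0]ᵀ.
B⁷ = [[8, -7], [7, -6]], giving [a_8, a_7]ᵀ = [[-52], [-45]].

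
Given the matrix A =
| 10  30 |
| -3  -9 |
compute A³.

[[10, 30], [-3, -9]]

A² = A (a projection; rank 1, trace 1), so A³ = A.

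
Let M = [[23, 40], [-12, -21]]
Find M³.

[[167, 280], [-84, -141]]

tr M = 2 and det M = -3, so the characteristic polynomial is λ² − (2)λ + (-3) with roots -1 and 3.
Eigenvectors give P = [[5, 2], [-3, -1]] with P⁻¹ = [[-1, -2], [3, 5]], and M = P·diag(-1, 3)·P⁻¹.
Then M³ = P·diag(-1, 27)·P⁻¹ = [[-5, 54], [3, -27]] · [[-1, -2], [3, 5]] = [[167, 280], [-84, -141]].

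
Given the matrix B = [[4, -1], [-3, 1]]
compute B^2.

[[19, -5], [-15, 4]]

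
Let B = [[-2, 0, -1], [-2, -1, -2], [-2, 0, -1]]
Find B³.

B² = [[6, 0, 3], [10, 1, 6], [6, 0, 3]]
B³ = [[-18, 0, -9], [-34, -1, -18], [-18, 0, -9]]

[[-18, 0, -9], [-34, -1, -18], [-18, 0, -9]]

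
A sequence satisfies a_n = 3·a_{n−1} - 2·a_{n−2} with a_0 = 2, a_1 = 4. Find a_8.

512

With companion matrix M = [[3, -2], [1, 0]], [a_n, a_{n−1}]ᵀ = M·[a_{n−1}, a_{n−2}]ᵀ, so [a_8, a_7]ᵀ = M⁷·[a_1, a_0]ᵀ.
M⁷ = [[255, -254], [127, -126]], giving [a_8, a_7]ᵀ = [[512], [256]].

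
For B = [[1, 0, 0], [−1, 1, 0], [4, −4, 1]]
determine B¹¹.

[[1, 0, 0], [−11, 1, 0], [264, −44, 1]]

B = I + N where N = [[0, 0, 0], [−1, 0, 0], [4, −4, 0]] is strictly lower-triangular, so N³ = 0.
(I + N)¹¹ = I + 11·N + 55·N² = [[1, 0, 0], [−11, 1, 0], [264, −44, 1]].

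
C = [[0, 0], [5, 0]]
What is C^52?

C is strictly triangular, hence nilpotent: C^2 = 0, so C^52 = 0.

[[0, 0], [0, 0]]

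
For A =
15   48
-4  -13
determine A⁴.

[[321, 960], [-80, -239]]

tr A = 2 and det A = -3, so the characteristic polynomial is λ² − (2)λ + (-3) with roots -1 and 3.
Eigenvectors give P = [[-3, 4], [1, -1]] with P⁻¹ = [[1, 4], [1, 3]], and A = P·diag(-1, 3)·P⁻¹.
Then A⁴ = P·diag(1, 81)·P⁻¹ = [[-3, 324], [1, -81]] · [[1, 4], [1, 3]] = [[321, 960], [-80, -239]].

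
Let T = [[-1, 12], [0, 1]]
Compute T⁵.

T² = I (check: tr T = 0 and det T = -1), so T⁵ = T since 5 is odd.

[[-1, 12], [0, 1]]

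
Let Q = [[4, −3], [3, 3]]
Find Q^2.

[[7, −21], [21, 0]]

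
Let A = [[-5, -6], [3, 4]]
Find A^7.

[[-257, -258], [129, 130]]

tr A = -1 and det A = -2, so the characteristic polynomial is λ² − (-1)λ + (-2) with roots 1 and -2.
Eigenvectors give P = [[-1, 2], [1, -1]] with P⁻¹ = [[1, 2], [1, 1]], and A = P·diag(1, -2)·P⁻¹.
Then A^7 = P·diag(1, -128)·P⁻¹ = [[-1, -256], [1, 128]] · [[1, 2], [1, 1]] = [[-257, -258], [129, 130]].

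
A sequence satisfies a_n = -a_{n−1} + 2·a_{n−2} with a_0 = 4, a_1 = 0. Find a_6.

With companion matrix A = [[-1, 2], [1, 0]], [a_n, a_{n−1}]ᵀ = A·[a_{n−1}, a_{n−2}]ᵀ, so [a_6, a_5]ᵀ = A^5·[a_1, a_0]ᵀ.
A^5 = [[-21, 22], [11, -10]], giving [a_6, a_5]ᵀ = [[88], [-40]].

88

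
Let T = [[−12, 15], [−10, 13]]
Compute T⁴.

tr T = 1 and det T = −6, so the characteristic polynomial is λ² − (1)λ + (−6) with roots −2 and 3.
Eigenvectors give P = [[−3, 1], [−2, 1]] with P⁻¹ = [[−1, 1], [−2, 3]], and T = P·diag(−2, 3)·P⁻¹.
Then T⁴ = P·diag(16, 81)·P⁻¹ = [[−48, 81], [−32, 81]] · [[−1, 1], [−2, 3]] = [[−114, 195], [−130, 211]].

[[−114, 195], [−130, 211]]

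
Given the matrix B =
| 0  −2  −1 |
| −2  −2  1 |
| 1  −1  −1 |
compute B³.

B² = [[3, 5, −1], [5, 7, −1], [1, 1, −1]]
B³ = [[−11, −15, 3], [−15, −23, 3], [−3, −3, 1]]

[[−11, −15, 3], [−15, −23, 3], [−3, −3, 1]]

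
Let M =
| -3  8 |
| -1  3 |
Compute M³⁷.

M² = I (check: tr M = 0 and det M = -1), so M³⁷ = M since 37 is odd.

[[-3, 8], [-1, 3]]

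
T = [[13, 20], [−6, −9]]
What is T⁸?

tr T = 4 and det T = 3, so the characteristic polynomial is λ² − (4)λ + (3) with roots 3 and 1.
Eigenvectors give P = [[2, 5], [−1, −3]] with P⁻¹ = [[3, 5], [−1, −2]], and T = P·diag(3, 1)·P⁻¹.
Then T⁸ = P·diag(6561, 1)·P⁻¹ = [[13122, 5], [−6561, −3]] · [[3, 5], [−1, −2]] = [[39361, 65600], [−19680, −32799]].

[[39361, 65600], [−19680, −32799]]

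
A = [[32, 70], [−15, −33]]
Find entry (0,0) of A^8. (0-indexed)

tr A = −1 and det A = −6, so the characteristic polynomial is λ² − (−1)λ + (−6) with roots 2 and −3.
Eigenvectors give P = [[7, −2], [−3, 1]] with P⁻¹ = [[1, 2], [3, 7]], and A = P·diag(2, −3)·P⁻¹.
Then A^8 = P·diag(256, 6561)·P⁻¹ = [[1792, −13122], [−768, 6561]] · [[1, 2], [3, 7]] = [[−37574, −88270], [18915, 44391]].

−37574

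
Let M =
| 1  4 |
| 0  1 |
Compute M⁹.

[[1, 36], [0, 1]]

M = I + N where N = [[0, 4], [0, 0]] is strictly upper-triangular, so N² = 0.
(I + N)⁹ = I + 9·N = [[1, 36], [0, 1]].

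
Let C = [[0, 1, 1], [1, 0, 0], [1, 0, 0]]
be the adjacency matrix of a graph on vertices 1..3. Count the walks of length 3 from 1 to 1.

0

The number of length-3 walks from vertex 1 to vertex 1 is entry (1,1) of C³, where C is the adjacency matrix.
C² = [[2, 0, 0], [0, 1, 1], [0, 1, 1]]
C³ = [[0, 2, 2], [2, 0, 0], [2, 0, 0]]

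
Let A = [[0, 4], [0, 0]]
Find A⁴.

[[0, 0], [0, 0]]

A is strictly triangular, hence nilpotent: A² = 0, so A⁴ = 0.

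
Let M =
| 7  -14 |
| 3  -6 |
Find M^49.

[[7, -14], [3, -6]]

M² = M (a projection; rank 1, trace 1), so M^49 = M.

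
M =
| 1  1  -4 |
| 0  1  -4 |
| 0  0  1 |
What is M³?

[[1, 3, -24], [0, 1, -12], [0, 0, 1]]

M = I + N where N = [[0, 1, -4], [0, 0, -4], [0, 0, 0]] is strictly upper-triangular, so N³ = 0.
(I + N)³ = I + 3·N + 3·N² = [[1, 3, -24], [0, 1, -12], [0, 0, 1]].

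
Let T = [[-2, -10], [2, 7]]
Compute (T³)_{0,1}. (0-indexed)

-190

tr T = 5 and det T = 6, so the characteristic polynomial is λ² − (5)λ + (6) with roots 2 and 3.
Eigenvectors give P = [[5, -2], [-2, 1]] with P⁻¹ = [[1, 2], [2, 5]], and T = P·diag(2, 3)·P⁻¹.
Then T³ = P·diag(8, 27)·P⁻¹ = [[40, -54], [-16, 27]] · [[1, 2], [2, 5]] = [[-68, -190], [38, 103]].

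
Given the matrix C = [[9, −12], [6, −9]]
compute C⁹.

[[59049, −78732], [39366, −59049]]

tr C = 0 and det C = −9, so the characteristic polynomial is λ² − (0)λ + (−9) with roots −3 and 3.
Eigenvectors give P = [[−1, 2], [−1, 1]] with P⁻¹ = [[1, −2], [1, −1]], and C = P·diag(−3, 3)·P⁻¹.
Then C⁹ = P·diag(−19683, 19683)·P⁻¹ = [[19683, 39366], [19683, 19683]] · [[1, −2], [1, −1]] = [[59049, −78732], [39366, −59049]].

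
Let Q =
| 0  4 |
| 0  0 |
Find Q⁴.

[[0, 0], [0, 0]]

Q is strictly triangular, hence nilpotent: Q² = 0, so Q⁴ = 0.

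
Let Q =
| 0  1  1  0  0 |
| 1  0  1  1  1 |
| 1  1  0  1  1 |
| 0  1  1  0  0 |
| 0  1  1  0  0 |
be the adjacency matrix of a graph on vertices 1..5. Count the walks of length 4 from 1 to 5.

The number of length-4 walks from vertex 1 to vertex 5 is entry (1,5) of Q^4, where Q is the adjacency matrix.
Q^2 = [[2, 1, 1, 2, 2], [1, 4, 3, 1, 1], [1, 3, 4, 1, 1], [2, 1, 1, 2, 2], [2, 1, 1, 2, 2]]
Q^3 = [[2, 7, 7, 2, 2], [7, 6, 7, 7, 7], [7, 7, 6, 7, 7], [2, 7, 7, 2, 2], [2, 7, 7, 2, 2]]
Q^4 = [[14, 13, 13, 14, 14], [13, 28, 27, 13, 13], [13, 27, 28, 13, 13], [14, 13, 13, 14, 14], [14, 13, 13, 14, 14]]

14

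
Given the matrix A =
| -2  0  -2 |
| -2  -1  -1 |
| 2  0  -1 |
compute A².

[[0, 0, 6], [4, 1, 6], [-6, 0, -3]]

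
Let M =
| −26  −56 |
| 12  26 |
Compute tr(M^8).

512

tr M = 0 and det M = −4, so the characteristic polynomial is λ² − (0)λ + (−4) with roots −2 and 2.
Eigenvectors give P = [[7, −2], [−3, 1]] with P⁻¹ = [[1, 2], [3, 7]], and M = P·diag(−2, 2)·P⁻¹.
Then M^8 = P·diag(256, 256)·P⁻¹ = [[1792, −512], [−768, 256]] · [[1, 2], [3, 7]] = [[256, 0], [0, 256]].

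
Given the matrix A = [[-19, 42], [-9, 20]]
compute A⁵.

[[-199, 462], [-99, 230]]

tr A = 1 and det A = -2, so the characteristic polynomial is λ² − (1)λ + (-2) with roots 2 and -1.
Eigenvectors give P = [[2, 7], [1, 3]] with P⁻¹ = [[-3, 7], [1, -2]], and A = P·diag(2, -1)·P⁻¹.
Then A⁵ = P·diag(32, -1)·P⁻¹ = [[64, -7], [32, -3]] · [[-3, 7], [1, -2]] = [[-199, 462], [-99, 230]].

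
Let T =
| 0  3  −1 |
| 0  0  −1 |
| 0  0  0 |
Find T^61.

T is strictly triangular, hence nilpotent: T^3 = 0, so T^61 = 0.

[[0, 0, 0], [0, 0, 0], [0, 0, 0]]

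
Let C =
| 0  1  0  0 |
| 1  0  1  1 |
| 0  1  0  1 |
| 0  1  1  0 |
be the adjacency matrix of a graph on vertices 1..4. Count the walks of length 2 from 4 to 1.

The number of length-2 walks from vertex 4 to vertex 1 is entry (4,1) of C^2, where C is the adjacency matrix.
C^2 = [[1, 0, 1, 1], [0, 3, 1, 1], [1, 1, 2, 1], [1, 1, 1, 2]]

1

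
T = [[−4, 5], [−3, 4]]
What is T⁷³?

[[−4, 5], [−3, 4]]

T² = I (check: tr T = 0 and det T = −1), so T⁷³ = T since 73 is odd.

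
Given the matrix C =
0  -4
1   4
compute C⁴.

[[-48, -128], [32, 80]]

C² = [[-4, -16], [4, 12]]
C³ = [[-16, -48], [12, 32]]
C⁴ = [[-48, -128], [32, 80]]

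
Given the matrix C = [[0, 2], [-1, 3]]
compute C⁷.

[[-126, 254], [-127, 255]]

tr C = 3 and det C = 2, so the characteristic polynomial is λ² − (3)λ + (2) with roots 1 and 2.
Eigenvectors give P = [[-2, 1], [-1, 1]] with P⁻¹ = [[-1, 1], [-1, 2]], and C = P·diag(1, 2)·P⁻¹.
Then C⁷ = P·diag(1, 128)·P⁻¹ = [[-2, 128], [-1, 128]] · [[-1, 1], [-1, 2]] = [[-126, 254], [-127, 255]].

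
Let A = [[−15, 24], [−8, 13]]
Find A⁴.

[[321, −480], [160, −239]]

tr A = −2 and det A = −3, so the characteristic polynomial is λ² − (−2)λ + (−3) with roots 1 and −3.
Eigenvectors give P = [[−3, 2], [−2, 1]] with P⁻¹ = [[1, −2], [2, −3]], and A = P·diag(1, −3)·P⁻¹.
Then A⁴ = P·diag(1, 81)·P⁻¹ = [[−3, 162], [−2, 81]] · [[1, −2], [2, −3]] = [[321, −480], [160, −239]].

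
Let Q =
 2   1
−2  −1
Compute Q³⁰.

[[2, 1], [−2, −1]]

Q² = Q (a projection; rank 1, trace 1), so Q³⁰ = Q.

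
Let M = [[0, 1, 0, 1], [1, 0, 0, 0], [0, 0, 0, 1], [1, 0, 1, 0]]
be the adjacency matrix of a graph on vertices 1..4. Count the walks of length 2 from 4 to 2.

The number of length-2 walks from vertex 4 to vertex 2 is entry (4,2) of M², where M is the adjacency matrix.
M² = [[2, 0, 1, 0], [0, 1, 0, 1], [1, 0, 1, 0], [0, 1, 0, 2]]

1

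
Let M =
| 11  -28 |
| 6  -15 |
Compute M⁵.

[[1451, -3388], [726, -1695]]

tr M = -4 and det M = 3, so the characteristic polynomial is λ² − (-4)λ + (3) with roots -3 and -1.
Eigenvectors give P = [[2, -7], [1, -3]] with P⁻¹ = [[-3, 7], [-1, 2]], and M = P·diag(-3, -1)·P⁻¹.
Then M⁵ = P·diag(-243, -1)·P⁻¹ = [[-486, 7], [-243, 3]] · [[-3, 7], [-1, 2]] = [[1451, -3388], [726, -1695]].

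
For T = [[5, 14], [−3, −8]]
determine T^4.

[[−89, −210], [45, 106]]

tr T = −3 and det T = 2, so the characteristic polynomial is λ² − (−3)λ + (2) with roots −1 and −2.
Eigenvectors give P = [[7, −2], [−3, 1]] with P⁻¹ = [[1, 2], [3, 7]], and T = P·diag(−1, −2)·P⁻¹.
Then T^4 = P·diag(1, 16)·P⁻¹ = [[7, −32], [−3, 16]] · [[1, 2], [3, 7]] = [[−89, −210], [45, 106]].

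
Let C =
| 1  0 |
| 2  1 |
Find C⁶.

C = I + N where N = [[0, 0], [2, 0]] is strictly lower-triangular, so N² = 0.
(I + N)⁶ = I + 6·N = [[1, 0], [12, 1]].

[[1, 0], [12, 1]]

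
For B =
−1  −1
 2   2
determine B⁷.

[[−1, −1], [2, 2]]

B² = B (a projection; rank 1, trace 1), so B⁷ = B.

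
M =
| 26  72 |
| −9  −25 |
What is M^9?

tr M = 1 and det M = −2, so the characteristic polynomial is λ² − (1)λ + (−2) with roots −1 and 2.
Eigenvectors give P = [[−8, −3], [3, 1]] with P⁻¹ = [[1, 3], [−3, −8]], and M = P·diag(−1, 2)·P⁻¹.
Then M^9 = P·diag(−1, 512)·P⁻¹ = [[8, −1536], [−3, 512]] · [[1, 3], [−3, −8]] = [[4616, 12312], [−1539, −4105]].

[[4616, 12312], [−1539, −4105]]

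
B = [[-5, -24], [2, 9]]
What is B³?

[[-77, -312], [26, 105]]

tr B = 4 and det B = 3, so the characteristic polynomial is λ² − (4)λ + (3) with roots 3 and 1.
Eigenvectors give P = [[3, 4], [-1, -1]] with P⁻¹ = [[-1, -4], [1, 3]], and B = P·diag(3, 1)·P⁻¹.
Then B³ = P·diag(27, 1)·P⁻¹ = [[81, 4], [-27, -1]] · [[-1, -4], [1, 3]] = [[-77, -312], [26, 105]].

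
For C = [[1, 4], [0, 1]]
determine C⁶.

C = I + N where N = [[0, 4], [0, 0]] is strictly upper-triangular, so N² = 0.
(I + N)⁶ = I + 6·N = [[1, 24], [0, 1]].

[[1, 24], [0, 1]]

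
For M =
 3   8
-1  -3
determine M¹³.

M² = I (check: tr M = 0 and det M = -1), so M¹³ = M since 13 is odd.

[[3, 8], [-1, -3]]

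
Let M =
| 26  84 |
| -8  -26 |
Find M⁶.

tr M = 0 and det M = -4, so the characteristic polynomial is λ² − (0)λ + (-4) with roots 2 and -2.
Eigenvectors give P = [[-7, 3], [2, -1]] with P⁻¹ = [[-1, -3], [-2, -7]], and M = P·diag(2, -2)·P⁻¹.
Then M⁶ = P·diag(64, 64)·P⁻¹ = [[-448, 192], [128, -64]] · [[-1, -3], [-2, -7]] = [[64, 0], [0, 64]].

[[64, 0], [0, 64]]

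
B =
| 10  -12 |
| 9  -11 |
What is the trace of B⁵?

tr B = -1 and det B = -2, so the characteristic polynomial is λ² − (-1)λ + (-2) with roots 1 and -2.
Eigenvectors give P = [[4, 1], [3, 1]] with P⁻¹ = [[1, -1], [-3, 4]], and B = P·diag(1, -2)·P⁻¹.
Then B⁵ = P·diag(1, -32)·P⁻¹ = [[4, -32], [3, -32]] · [[1, -1], [-3, 4]] = [[100, -132], [99, -131]].

-31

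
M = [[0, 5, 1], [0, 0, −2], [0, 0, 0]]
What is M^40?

[[0, 0, 0], [0, 0, 0], [0, 0, 0]]

M is strictly triangular, hence nilpotent: M^3 = 0, so M^40 = 0.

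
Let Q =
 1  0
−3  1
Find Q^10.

[[1, 0], [−30, 1]]

Q = I + N where N = [[0, 0], [−3, 0]] is strictly lower-triangular, so N^2 = 0.
(I + N)^10 = I + 10·N = [[1, 0], [−30, 1]].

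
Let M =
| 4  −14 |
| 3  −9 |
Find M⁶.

[[−3926, 9310], [−1995, 4719]]

tr M = −5 and det M = 6, so the characteristic polynomial is λ² − (−5)λ + (6) with roots −2 and −3.
Eigenvectors give P = [[7, 2], [3, 1]] with P⁻¹ = [[1, −2], [−3, 7]], and M = P·diag(−2, −3)·P⁻¹.
Then M⁶ = P·diag(64, 729)·P⁻¹ = [[448, 1458], [192, 729]] · [[1, −2], [−3, 7]] = [[−3926, 9310], [−1995, 4719]].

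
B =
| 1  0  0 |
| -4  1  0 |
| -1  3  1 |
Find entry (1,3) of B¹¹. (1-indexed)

B = I + N where N = [[0, 0, 0], [-4, 0, 0], [-1, 3, 0]] is strictly lower-triangular, so N³ = 0.
(I + N)¹¹ = I + 11·N + 55·N² = [[1, 0, 0], [-44, 1, 0], [-671, 33, 1]].

0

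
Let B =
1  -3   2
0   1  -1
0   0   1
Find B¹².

B = I + N where N = [[0, -3, 2], [0, 0, -1], [0, 0, 0]] is strictly upper-triangular, so N³ = 0.
(I + N)¹² = I + 12·N + 66·N² = [[1, -36, 222], [0, 1, -12], [0, 0, 1]].

[[1, -36, 222], [0, 1, -12], [0, 0, 1]]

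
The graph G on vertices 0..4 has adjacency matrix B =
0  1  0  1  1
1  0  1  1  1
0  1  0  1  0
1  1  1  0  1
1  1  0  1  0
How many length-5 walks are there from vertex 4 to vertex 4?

The number of length-5 walks from vertex 4 to vertex 4 is entry (4,4) of B⁵, where B is the adjacency matrix.
B² = [[3, 2, 2, 2, 2], [2, 4, 1, 3, 2], [2, 1, 2, 1, 2], [2, 3, 1, 4, 2], [2, 2, 2, 2, 3]]
B³ = [[6, 9, 4, 9, 7], [9, 8, 7, 9, 9], [4, 7, 2, 7, 4], [9, 9, 7, 8, 9], [7, 9, 4, 9, 6]]
B⁴ = [[25, 26, 18, 26, 24], [26, 34, 17, 33, 26], [18, 17, 14, 17, 18], [26, 33, 17, 34, 26], [24, 26, 18, 26, 25]]
B⁵ = [[76, 93, 52, 93, 77], [93, 102, 67, 103, 93], [52, 67, 34, 67, 52], [93, 103, 67, 102, 93], [77, 93, 52, 93, 76]]

76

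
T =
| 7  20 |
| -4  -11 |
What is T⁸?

tr T = -4 and det T = 3, so the characteristic polynomial is λ² − (-4)λ + (3) with roots -3 and -1.
Eigenvectors give P = [[-2, -5], [1, 2]] with P⁻¹ = [[2, 5], [-1, -2]], and T = P·diag(-3, -1)·P⁻¹.
Then T⁸ = P·diag(6561, 1)·P⁻¹ = [[-13122, -5], [6561, 2]] · [[2, 5], [-1, -2]] = [[-26239, -65600], [13120, 32801]].

[[-26239, -65600], [13120, 32801]]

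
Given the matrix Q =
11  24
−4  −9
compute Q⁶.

tr Q = 2 and det Q = −3, so the characteristic polynomial is λ² − (2)λ + (−3) with roots 3 and −1.
Eigenvectors give P = [[3, −2], [−1, 1]] with P⁻¹ = [[1, 2], [1, 3]], and Q = P·diag(3, −1)·P⁻¹.
Then Q⁶ = P·diag(729, 1)·P⁻¹ = [[2187, −2], [−729, 1]] · [[1, 2], [1, 3]] = [[2185, 4368], [−728, −1455]].

[[2185, 4368], [−728, −1455]]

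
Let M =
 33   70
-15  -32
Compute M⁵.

[[1893, 3850], [-825, -1682]]

tr M = 1 and det M = -6, so the characteristic polynomial is λ² − (1)λ + (-6) with roots 3 and -2.
Eigenvectors give P = [[7, -2], [-3, 1]] with P⁻¹ = [[1, 2], [3, 7]], and M = P·diag(3, -2)·P⁻¹.
Then M⁵ = P·diag(243, -32)·P⁻¹ = [[1701, 64], [-729, -32]] · [[1, 2], [3, 7]] = [[1893, 3850], [-825, -1682]].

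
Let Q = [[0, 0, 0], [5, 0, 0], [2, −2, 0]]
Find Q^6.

Q is strictly triangular, hence nilpotent: Q^3 = 0, so Q^6 = 0.

[[0, 0, 0], [0, 0, 0], [0, 0, 0]]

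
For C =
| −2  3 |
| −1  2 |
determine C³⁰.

C² = I (check: tr C = 0 and det C = −1), so C³⁰ = I since 30 is even.

[[1, 0], [0, 1]]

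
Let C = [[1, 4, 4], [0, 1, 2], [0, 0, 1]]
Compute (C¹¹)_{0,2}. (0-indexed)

C = I + N where N = [[0, 4, 4], [0, 0, 2], [0, 0, 0]] is strictly upper-triangular, so N³ = 0.
(I + N)¹¹ = I + 11·N + 55·N² = [[1, 44, 484], [0, 1, 22], [0, 0, 1]].

484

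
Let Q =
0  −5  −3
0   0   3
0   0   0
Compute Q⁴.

[[0, 0, 0], [0, 0, 0], [0, 0, 0]]

Q is strictly triangular, hence nilpotent: Q³ = 0, so Q⁴ = 0.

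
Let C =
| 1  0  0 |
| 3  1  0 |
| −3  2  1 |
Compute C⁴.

[[1, 0, 0], [12, 1, 0], [24, 8, 1]]

C = I + N where N = [[0, 0, 0], [3, 0, 0], [−3, 2, 0]] is strictly lower-triangular, so N³ = 0.
(I + N)⁴ = I + 4·N + 6·N² = [[1, 0, 0], [12, 1, 0], [24, 8, 1]].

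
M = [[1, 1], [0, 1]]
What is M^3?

[[1, 3], [0, 1]]

M = I + N where N = [[0, 1], [0, 0]] is strictly upper-triangular, so N^2 = 0.
(I + N)^3 = I + 3·N = [[1, 3], [0, 1]].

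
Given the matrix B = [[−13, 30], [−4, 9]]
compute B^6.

[[4369, −10920], [1456, −3639]]

tr B = −4 and det B = 3, so the characteristic polynomial is λ² − (−4)λ + (3) with roots −3 and −1.
Eigenvectors give P = [[3, −5], [1, −2]] with P⁻¹ = [[2, −5], [1, −3]], and B = P·diag(−3, −1)·P⁻¹.
Then B^6 = P·diag(729, 1)·P⁻¹ = [[2187, −5], [729, −2]] · [[2, −5], [1, −3]] = [[4369, −10920], [1456, −3639]].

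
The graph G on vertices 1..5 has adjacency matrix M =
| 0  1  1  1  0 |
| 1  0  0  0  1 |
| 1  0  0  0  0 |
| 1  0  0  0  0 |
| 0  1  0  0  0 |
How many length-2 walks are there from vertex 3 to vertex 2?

1

The number of length-2 walks from vertex 3 to vertex 2 is entry (3,2) of M², where M is the adjacency matrix.
M² = [[3, 0, 0, 0, 1], [0, 2, 1, 1, 0], [0, 1, 1, 1, 0], [0, 1, 1, 1, 0], [1, 0, 0, 0, 1]]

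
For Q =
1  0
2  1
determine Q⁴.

[[1, 0], [8, 1]]

Q = I + N where N = [[0, 0], [2, 0]] is strictly lower-triangular, so N² = 0.
(I + N)⁴ = I + 4·N = [[1, 0], [8, 1]].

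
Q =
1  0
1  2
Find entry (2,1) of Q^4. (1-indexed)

tr Q = 3 and det Q = 2, so the characteristic polynomial is λ² − (3)λ + (2) with roots 1 and 2.
Eigenvectors give P = [[-1, 0], [1, 1]] with P⁻¹ = [[-1, 0], [1, 1]], and Q = P·diag(1, 2)·P⁻¹.
Then Q^4 = P·diag(1, 16)·P⁻¹ = [[-1, 0], [1, 16]] · [[-1, 0], [1, 1]] = [[1, 0], [15, 16]].

15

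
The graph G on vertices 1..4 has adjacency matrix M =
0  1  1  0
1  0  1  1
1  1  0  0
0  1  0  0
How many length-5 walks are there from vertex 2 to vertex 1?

The number of length-5 walks from vertex 2 to vertex 1 is entry (2,1) of M⁵, where M is the adjacency matrix.
M² = [[2, 1, 1, 1], [1, 3, 1, 0], [1, 1, 2, 1], [1, 0, 1, 1]]
M³ = [[2, 4, 3, 1], [4, 2, 4, 3], [3, 4, 2, 1], [1, 3, 1, 0]]
M⁴ = [[7, 6, 6, 4], [6, 11, 6, 2], [6, 6, 7, 4], [4, 2, 4, 3]]
M⁵ = [[12, 17, 13, 6], [17, 14, 17, 11], [13, 17, 12, 6], [6, 11, 6, 2]]

17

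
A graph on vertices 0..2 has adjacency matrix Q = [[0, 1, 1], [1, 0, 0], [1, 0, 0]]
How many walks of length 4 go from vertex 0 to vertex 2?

The number of length-4 walks from vertex 0 to vertex 2 is entry (0,2) of Q^4, where Q is the adjacency matrix.
Q^2 = [[2, 0, 0], [0, 1, 1], [0, 1, 1]]
Q^3 = [[0, 2, 2], [2, 0, 0], [2, 0, 0]]
Q^4 = [[4, 0, 0], [0, 2, 2], [0, 2, 2]]

0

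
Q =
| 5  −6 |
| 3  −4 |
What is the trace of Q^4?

17

tr Q = 1 and det Q = −2, so the characteristic polynomial is λ² − (1)λ + (−2) with roots 2 and −1.
Eigenvectors give P = [[2, −1], [1, −1]] with P⁻¹ = [[1, −1], [1, −2]], and Q = P·diag(2, −1)·P⁻¹.
Then Q^4 = P·diag(16, 1)·P⁻¹ = [[32, −1], [16, −1]] · [[1, −1], [1, −2]] = [[31, −30], [15, −14]].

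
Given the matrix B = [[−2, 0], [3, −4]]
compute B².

[[4, 0], [−18, 16]]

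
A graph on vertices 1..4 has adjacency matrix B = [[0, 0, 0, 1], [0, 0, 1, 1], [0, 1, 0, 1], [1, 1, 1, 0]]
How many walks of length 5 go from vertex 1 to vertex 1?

2

The number of length-5 walks from vertex 1 to vertex 1 is entry (1,1) of B⁵, where B is the adjacency matrix.
B² = [[1, 1, 1, 0], [1, 2, 1, 1], [1, 1, 2, 1], [0, 1, 1, 3]]
B³ = [[0, 1, 1, 3], [1, 2, 3, 4], [1, 3, 2, 4], [3, 4, 4, 2]]
B⁴ = [[3, 4, 4, 2], [4, 7, 6, 6], [4, 6, 7, 6], [2, 6, 6, 11]]
B⁵ = [[2, 6, 6, 11], [6, 12, 13, 17], [6, 13, 12, 17], [11, 17, 17, 14]]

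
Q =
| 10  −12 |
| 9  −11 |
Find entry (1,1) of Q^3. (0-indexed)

tr Q = −1 and det Q = −2, so the characteristic polynomial is λ² − (−1)λ + (−2) with roots −2 and 1.
Eigenvectors give P = [[−1, −4], [−1, −3]] with P⁻¹ = [[3, −4], [−1, 1]], and Q = P·diag(−2, 1)·P⁻¹.
Then Q^3 = P·diag(−8, 1)·P⁻¹ = [[8, −4], [8, −3]] · [[3, −4], [−1, 1]] = [[28, −36], [27, −35]].

−35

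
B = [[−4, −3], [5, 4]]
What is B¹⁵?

[[−4, −3], [5, 4]]

B² = I (check: tr B = 0 and det B = −1), so B¹⁵ = B since 15 is odd.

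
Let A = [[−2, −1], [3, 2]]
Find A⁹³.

[[−2, −1], [3, 2]]

A² = I (check: tr A = 0 and det A = −1), so A⁹³ = A since 93 is odd.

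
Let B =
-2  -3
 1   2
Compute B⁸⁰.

B² = I (check: tr B = 0 and det B = -1), so B⁸⁰ = I since 80 is even.

[[1, 0], [0, 1]]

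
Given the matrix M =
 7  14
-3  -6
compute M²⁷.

[[7, 14], [-3, -6]]

M² = M (a projection; rank 1, trace 1), so M²⁷ = M.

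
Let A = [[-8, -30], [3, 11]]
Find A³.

[[-62, -210], [21, 71]]

tr A = 3 and det A = 2, so the characteristic polynomial is λ² − (3)λ + (2) with roots 2 and 1.
Eigenvectors give P = [[3, 10], [-1, -3]] with P⁻¹ = [[-3, -10], [1, 3]], and A = P·diag(2, 1)·P⁻¹.
Then A³ = P·diag(8, 1)·P⁻¹ = [[24, 10], [-8, -3]] · [[-3, -10], [1, 3]] = [[-62, -210], [21, 71]].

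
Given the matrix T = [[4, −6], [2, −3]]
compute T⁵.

[[4, −6], [2, −3]]

T² = T (a projection; rank 1, trace 1), so T⁵ = T.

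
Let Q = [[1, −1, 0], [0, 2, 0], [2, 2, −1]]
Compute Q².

[[1, −3, 0], [0, 4, 0], [0, 0, 1]]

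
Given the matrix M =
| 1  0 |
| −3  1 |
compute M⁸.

M = I + N where N = [[0, 0], [−3, 0]] is strictly lower-triangular, so N² = 0.
(I + N)⁸ = I + 8·N = [[1, 0], [−24, 1]].

[[1, 0], [−24, 1]]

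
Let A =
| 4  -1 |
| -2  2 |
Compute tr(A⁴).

504

A² = [[18, -6], [-12, 6]]
A³ = [[84, -30], [-60, 24]]
A⁴ = [[396, -144], [-288, 108]]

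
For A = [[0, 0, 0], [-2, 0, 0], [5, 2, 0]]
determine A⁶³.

A is strictly triangular, hence nilpotent: A³ = 0, so A⁶³ = 0.

[[0, 0, 0], [0, 0, 0], [0, 0, 0]]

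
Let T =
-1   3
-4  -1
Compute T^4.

[[73, 132], [-176, 73]]

T^2 = [[-11, -6], [8, -11]]
T^3 = [[35, -27], [36, 35]]
T^4 = [[73, 132], [-176, 73]]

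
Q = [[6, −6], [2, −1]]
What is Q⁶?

[[2724, −3990], [1330, −1931]]

tr Q = 5 and det Q = 6, so the characteristic polynomial is λ² − (5)λ + (6) with roots 3 and 2.
Eigenvectors give P = [[−2, 3], [−1, 2]] with P⁻¹ = [[−2, 3], [−1, 2]], and Q = P·diag(3, 2)·P⁻¹.
Then Q⁶ = P·diag(729, 64)·P⁻¹ = [[−1458, 192], [−729, 128]] · [[−2, 3], [−1, 2]] = [[2724, −3990], [1330, −1931]].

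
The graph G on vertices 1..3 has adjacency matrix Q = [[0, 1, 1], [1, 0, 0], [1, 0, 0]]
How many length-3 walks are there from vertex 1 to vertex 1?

The number of length-3 walks from vertex 1 to vertex 1 is entry (1,1) of Q^3, where Q is the adjacency matrix.
Q^2 = [[2, 0, 0], [0, 1, 1], [0, 1, 1]]
Q^3 = [[0, 2, 2], [2, 0, 0], [2, 0, 0]]

0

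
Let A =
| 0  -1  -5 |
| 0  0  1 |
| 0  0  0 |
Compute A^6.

[[0, 0, 0], [0, 0, 0], [0, 0, 0]]

A is strictly triangular, hence nilpotent: A^3 = 0, so A^6 = 0.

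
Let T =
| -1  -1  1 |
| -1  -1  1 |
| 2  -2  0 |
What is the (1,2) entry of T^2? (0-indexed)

-2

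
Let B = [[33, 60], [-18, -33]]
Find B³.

[[297, 540], [-162, -297]]

tr B = 0 and det B = -9, so the characteristic polynomial is λ² − (0)λ + (-9) with roots 3 and -3.
Eigenvectors give P = [[-2, 5], [1, -3]] with P⁻¹ = [[-3, -5], [-1, -2]], and B = P·diag(3, -3)·P⁻¹.
Then B³ = P·diag(27, -27)·P⁻¹ = [[-54, -135], [27, 81]] · [[-3, -5], [-1, -2]] = [[297, 540], [-162, -297]].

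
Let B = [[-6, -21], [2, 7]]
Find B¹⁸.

B² = B (a projection; rank 1, trace 1), so B¹⁸ = B.

[[-6, -21], [2, 7]]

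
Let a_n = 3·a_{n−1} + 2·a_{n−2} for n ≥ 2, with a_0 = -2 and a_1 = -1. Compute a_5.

-295

With companion matrix B = [[3, 2], [1, 0]], [a_n, a_{n−1}]ᵀ = B·[a_{n−1}, a_{n−2}]ᵀ, so [a_5, a_4]ᵀ = B^4·[a_1, a_0]ᵀ.
B^4 = [[139, 78], [39, 22]], giving [a_5, a_4]ᵀ = [[-295], [-83]].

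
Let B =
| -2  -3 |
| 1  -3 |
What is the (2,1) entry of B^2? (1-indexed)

-5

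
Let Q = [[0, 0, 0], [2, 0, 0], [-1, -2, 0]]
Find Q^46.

Q is strictly triangular, hence nilpotent: Q^3 = 0, so Q^46 = 0.

[[0, 0, 0], [0, 0, 0], [0, 0, 0]]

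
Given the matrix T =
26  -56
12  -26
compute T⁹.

[[6656, -14336], [3072, -6656]]

tr T = 0 and det T = -4, so the characteristic polynomial is λ² − (0)λ + (-4) with roots -2 and 2.
Eigenvectors give P = [[2, 7], [1, 3]] with P⁻¹ = [[-3, 7], [1, -2]], and T = P·diag(-2, 2)·P⁻¹.
Then T⁹ = P·diag(-512, 512)·P⁻¹ = [[-1024, 3584], [-512, 1536]] · [[-3, 7], [1, -2]] = [[6656, -14336], [3072, -6656]].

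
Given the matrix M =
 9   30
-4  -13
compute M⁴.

[[-399, -1200], [160, 481]]

tr M = -4 and det M = 3, so the characteristic polynomial is λ² − (-4)λ + (3) with roots -3 and -1.
Eigenvectors give P = [[-5, -3], [2, 1]] with P⁻¹ = [[1, 3], [-2, -5]], and M = P·diag(-3, -1)·P⁻¹.
Then M⁴ = P·diag(81, 1)·P⁻¹ = [[-405, -3], [162, 1]] · [[1, 3], [-2, -5]] = [[-399, -1200], [160, 481]].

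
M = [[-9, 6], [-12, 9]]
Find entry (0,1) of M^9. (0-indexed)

tr M = 0 and det M = -9, so the characteristic polynomial is λ² − (0)λ + (-9) with roots 3 and -3.
Eigenvectors give P = [[-1, 1], [-2, 1]] with P⁻¹ = [[1, -1], [2, -1]], and M = P·diag(3, -3)·P⁻¹.
Then M^9 = P·diag(19683, -19683)·P⁻¹ = [[-19683, -19683], [-39366, -19683]] · [[1, -1], [2, -1]] = [[-59049, 39366], [-78732, 59049]].

39366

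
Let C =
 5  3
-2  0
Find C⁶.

tr C = 5 and det C = 6, so the characteristic polynomial is λ² − (5)λ + (6) with roots 2 and 3.
Eigenvectors give P = [[-1, -3], [1, 2]] with P⁻¹ = [[2, 3], [-1, -1]], and C = P·diag(2, 3)·P⁻¹.
Then C⁶ = P·diag(64, 729)·P⁻¹ = [[-64, -2187], [64, 1458]] · [[2, 3], [-1, -1]] = [[2059, 1995], [-1330, -1266]].

[[2059, 1995], [-1330, -1266]]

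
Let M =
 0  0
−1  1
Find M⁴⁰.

M² = M (a projection; rank 1, trace 1), so M⁴⁰ = M.

[[0, 0], [−1, 1]]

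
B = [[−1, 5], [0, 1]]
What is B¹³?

B² = I (check: tr B = 0 and det B = −1), so B¹³ = B since 13 is odd.

[[−1, 5], [0, 1]]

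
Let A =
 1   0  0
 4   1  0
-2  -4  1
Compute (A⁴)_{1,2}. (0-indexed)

A = I + N where N = [[0, 0, 0], [4, 0, 0], [-2, -4, 0]] is strictly lower-triangular, so N³ = 0.
(I + N)⁴ = I + 4·N + 6·N² = [[1, 0, 0], [16, 1, 0], [-104, -16, 1]].

0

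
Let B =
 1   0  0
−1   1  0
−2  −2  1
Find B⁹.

[[1, 0, 0], [−9, 1, 0], [54, −18, 1]]

B = I + N where N = [[0, 0, 0], [−1, 0, 0], [−2, −2, 0]] is strictly lower-triangular, so N³ = 0.
(I + N)⁹ = I + 9·N + 36·N² = [[1, 0, 0], [−9, 1, 0], [54, −18, 1]].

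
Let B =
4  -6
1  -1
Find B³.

tr B = 3 and det B = 2, so the characteristic polynomial is λ² − (3)λ + (2) with roots 1 and 2.
Eigenvectors give P = [[2, -3], [1, -1]] with P⁻¹ = [[-1, 3], [-1, 2]], and B = P·diag(1, 2)·P⁻¹.
Then B³ = P·diag(1, 8)·P⁻¹ = [[2, -24], [1, -8]] · [[-1, 3], [-1, 2]] = [[22, -42], [7, -13]].

[[22, -42], [7, -13]]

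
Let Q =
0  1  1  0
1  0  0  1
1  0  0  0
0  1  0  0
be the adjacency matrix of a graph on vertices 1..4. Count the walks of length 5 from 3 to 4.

3

The number of length-5 walks from vertex 3 to vertex 4 is entry (3,4) of Q^5, where Q is the adjacency matrix.
Q^2 = [[2, 0, 0, 1], [0, 2, 1, 0], [0, 1, 1, 0], [1, 0, 0, 1]]
Q^3 = [[0, 3, 2, 0], [3, 0, 0, 2], [2, 0, 0, 1], [0, 2, 1, 0]]
Q^4 = [[5, 0, 0, 3], [0, 5, 3, 0], [0, 3, 2, 0], [3, 0, 0, 2]]
Q^5 = [[0, 8, 5, 0], [8, 0, 0, 5], [5, 0, 0, 3], [0, 5, 3, 0]]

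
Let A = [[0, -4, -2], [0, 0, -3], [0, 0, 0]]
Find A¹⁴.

A is strictly triangular, hence nilpotent: A³ = 0, so A¹⁴ = 0.

[[0, 0, 0], [0, 0, 0], [0, 0, 0]]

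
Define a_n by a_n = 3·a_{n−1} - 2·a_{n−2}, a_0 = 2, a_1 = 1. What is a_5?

With companion matrix A = [[3, -2], [1, 0]], [a_n, a_{n−1}]ᵀ = A·[a_{n−1}, a_{n−2}]ᵀ, so [a_5, a_4]ᵀ = A⁴·[a_1, a_0]ᵀ.
A⁴ = [[31, -30], [15, -14]], giving [a_5, a_4]ᵀ = [[-29], [-13]].

-29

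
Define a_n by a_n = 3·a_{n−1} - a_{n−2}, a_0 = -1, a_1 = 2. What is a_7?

898

With companion matrix T = [[3, -1], [1, 0]], [a_n, a_{n−1}]ᵀ = T·[a_{n−1}, a_{n−2}]ᵀ, so [a_7, a_6]ᵀ = T^6·[a_1, a_0]ᵀ.
T^6 = [[377, -144], [144, -55]], giving [a_7, a_6]ᵀ = [[898], [343]].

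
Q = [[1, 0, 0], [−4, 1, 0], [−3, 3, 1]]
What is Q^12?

[[1, 0, 0], [−48, 1, 0], [−828, 36, 1]]

Q = I + N where N = [[0, 0, 0], [−4, 0, 0], [−3, 3, 0]] is strictly lower-triangular, so N^3 = 0.
(I + N)^12 = I + 12·N + 66·N^2 = [[1, 0, 0], [−48, 1, 0], [−828, 36, 1]].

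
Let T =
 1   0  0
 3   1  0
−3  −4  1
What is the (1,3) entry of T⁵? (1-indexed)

0

T = I + N where N = [[0, 0, 0], [3, 0, 0], [−3, −4, 0]] is strictly lower-triangular, so N³ = 0.
(I + N)⁵ = I + 5·N + 10·N² = [[1, 0, 0], [15, 1, 0], [−135, −20, 1]].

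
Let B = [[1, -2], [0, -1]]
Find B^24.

[[1, 0], [0, 1]]

B² = I (check: tr B = 0 and det B = -1), so B^24 = I since 24 is even.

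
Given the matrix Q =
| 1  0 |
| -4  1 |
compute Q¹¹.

[[1, 0], [-44, 1]]

Q = I + N where N = [[0, 0], [-4, 0]] is strictly lower-triangular, so N² = 0.
(I + N)¹¹ = I + 11·N = [[1, 0], [-44, 1]].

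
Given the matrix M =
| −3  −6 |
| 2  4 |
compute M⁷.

M² = M (a projection; rank 1, trace 1), so M⁷ = M.

[[−3, −6], [2, 4]]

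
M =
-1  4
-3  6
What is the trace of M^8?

6817

tr M = 5 and det M = 6, so the characteristic polynomial is λ² − (5)λ + (6) with roots 3 and 2.
Eigenvectors give P = [[1, 4], [1, 3]] with P⁻¹ = [[-3, 4], [1, -1]], and M = P·diag(3, 2)·P⁻¹.
Then M^8 = P·diag(6561, 256)·P⁻¹ = [[6561, 1024], [6561, 768]] · [[-3, 4], [1, -1]] = [[-18659, 25220], [-18915, 25476]].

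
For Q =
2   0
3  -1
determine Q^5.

tr Q = 1 and det Q = -2, so the characteristic polynomial is λ² − (1)λ + (-2) with roots -1 and 2.
Eigenvectors give P = [[0, 1], [1, 1]] with P⁻¹ = [[-1, 1], [1, 0]], and Q = P·diag(-1, 2)·P⁻¹.
Then Q^5 = P·diag(-1, 32)·P⁻¹ = [[0, 32], [-1, 32]] · [[-1, 1], [1, 0]] = [[32, 0], [33, -1]].

[[32, 0], [33, -1]]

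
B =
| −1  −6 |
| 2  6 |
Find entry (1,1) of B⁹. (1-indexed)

tr B = 5 and det B = 6, so the characteristic polynomial is λ² − (5)λ + (6) with roots 2 and 3.
Eigenvectors give P = [[−2, −3], [1, 2]] with P⁻¹ = [[−2, −3], [1, 2]], and B = P·diag(2, 3)·P⁻¹.
Then B⁹ = P·diag(512, 19683)·P⁻¹ = [[−1024, −59049], [512, 39366]] · [[−2, −3], [1, 2]] = [[−57001, −115026], [38342, 77196]].

−57001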